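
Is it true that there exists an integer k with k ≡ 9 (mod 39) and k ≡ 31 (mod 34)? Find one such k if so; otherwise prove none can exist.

gcd(39, 34) = 1, so the Chinese Remainder Theorem guarantees exactly one residue class mod 1326 satisfying both.
Write k = 9 + 39t and require 9 + 39t ≡ 31 (mod 34), i.e. 39t ≡ 22 (mod 34).
39 ≡ 5 (mod 34), so this reads 5t ≡ 22 (mod 34). Note 5·7 = 35 ≡ 1 (mod 34) (as 35 − 1 = 1·34), so 5⁻¹ ≡ 7.
Therefore t ≡ 7·22 = 154 ≡ 18 (mod 34).
Taking t = 18 gives k = 9 + 39·18 = 711.
Check: 711 mod 39 = 9, 711 mod 34 = 31. ✓

k = 711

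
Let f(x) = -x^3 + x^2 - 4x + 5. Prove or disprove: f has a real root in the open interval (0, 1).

f has no root in that interval.

Evaluate at the endpoints: f(0) = 5, f(1) = 1 — same sign (positive).
f'(x) = -3x^2 + 2x - 4 has discriminant 2² − 4·(-3)·(-4) = -44 < 0, so f' has no real roots and is negative for every real x.
Hence f is strictly decreasing on ℝ, and in particular on [0, 1]. A strictly monotone function with same-sign endpoint values stays positive on the whole interval, so f has no zero in (0, 1).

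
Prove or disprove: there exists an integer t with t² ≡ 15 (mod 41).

Apply Euler's criterion with the prime 41: 15 is a quadratic residue iff 15^20 ≡ 1 (mod 41), and a non-residue iff it is ≡ −1.
Squaring successively (mod 41): 15^2 = 225 ≡ 20; 15^4 ≡ 20² = 400 ≡ 31; 15^8 ≡ 31² = 961 ≡ 18; 15^16 ≡ 18² = 324 ≡ 37.
Since 20 = 16 + 4, 15^20 ≡ 37 · 31; multiplying out mod 41: 37·31 = 1147 ≡ 40. Thus 15^20 ≡ 40 ≡ −1 (mod 41).
The value −1 means 15 is a non-residue modulo 41, so t² ≡ 15 (mod 41) is impossible.

No such integer exists.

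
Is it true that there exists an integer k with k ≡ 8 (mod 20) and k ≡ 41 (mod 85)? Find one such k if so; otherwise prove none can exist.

No such integer exists.

gcd(20, 85) = 5. If k ≡ 8 (mod 20) and k ≡ 41 (mod 85), then k ≡ 8 (mod 5) and k ≡ 41 (mod 5).
These are incompatible: 8 − 41 = -33 is not divisible by 5.
So no integer satisfies both congruences.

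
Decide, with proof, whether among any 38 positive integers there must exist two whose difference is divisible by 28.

True.

There are exactly 28 possible remainders on division by 28.
Since 38 > 28, two of the 38 integers must share a residue class by the pigeonhole principle; call them a and b.
Then a ≡ b (mod 28), i.e. 28 ∣ (a − b).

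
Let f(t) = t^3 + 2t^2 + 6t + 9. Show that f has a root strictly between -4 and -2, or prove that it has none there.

Evaluate at the endpoints: f(-4) = -47, f(-2) = -3 — same sign (negative).
f'(t) = 3t^2 + 4t + 6 has discriminant 4² − 4·3·6 = -56 < 0, so f' has no real roots and is positive for every real t.
So f is strictly increasing; between -4 and -2 its values lie between f(-4) = -47 and f(-2) = -3, all negative. Therefore f has no root in (-4, -2).

f has no root in that interval.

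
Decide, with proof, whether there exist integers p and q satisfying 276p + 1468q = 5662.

There are no such integers.

gcd(276, 1468) = 4, so every integer of the form 276p + 1468q is a multiple of 4.
But 5662 = 4·1415 + 2, so 4 ∤ 5662.
So the equation is unsolvable over ℤ.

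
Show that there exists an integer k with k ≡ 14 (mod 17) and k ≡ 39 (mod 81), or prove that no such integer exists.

k = 201

Since 17 and 81 share no common factor, CRT says the pair of congruences has a solution (unique mod 1377).
Write k = 14 + 17t and require 14 + 17t ≡ 39 (mod 81), i.e. 17t ≡ 25 (mod 81).
Invert 17 mod 81 by the Euclidean algorithm: 81 = 4·17 + 13, 17 = 1·13 + 4, 13 = 3·4 + 1, 4 = 4·1 + 0; back-substituting, 1 = 13 − 3·4 = 13 − 3·(17 − 1·13) = −3·17 + 4·13 = −3·17 + 4·(81 − 4·17) = 4·81 − 19·17. Hence 17·(-19) ≡ 1, so 17⁻¹ ≡ -19 ≡ 62 (mod 81).
Therefore t ≡ 62·25 = 1550 ≡ 11 (mod 81).
Taking t = 11 gives k = 14 + 17·11 = 201.
Check: 201 mod 17 = 14, 201 mod 81 = 39. ✓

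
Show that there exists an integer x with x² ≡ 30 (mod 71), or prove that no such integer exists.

x = 39

x = 39 works: 39² = 1521, and 1521 − 30 = 1491 = 21·71.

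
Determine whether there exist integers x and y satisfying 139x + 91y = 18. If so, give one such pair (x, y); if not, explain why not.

139 and 91 are coprime, so 139x + 91y ranges over all of ℤ.
Dividing repeatedly: 139 = 1·91 + 48, 91 = 1·48 + 43, 48 = 1·43 + 5, 43 = 8·5 + 3, 5 = 1·3 + 2, 3 = 1·2 + 1, 2 = 2·1 + 0.
Back-substituting, 1 = 3 − 1·2 = 3 − (5 − 1·3) = −5 + 2·3 = −5 + 2·(43 − 8·5) = 2·43 − 17·5 = 2·43 − 17·(48 − 1·43) = −17·48 + 19·43 = −17·48 + 19·(91 − 1·48) = 19·91 − 36·48 = 19·91 − 36·(139 − 1·91) = −36·139 + 55·91; that is, 139·(-36) + 91·55 = 1.
Times 18: 139·(-648) + 91·990 = 18, so (-648, 990) solves it.
Adding 8·91 to x and subtracting 8·139 from y gives the tidier solution (80, -122).
Check: 139·80 + 91·(-122) = 11120 − 11102 = 18. ✓

x = 80, y = -122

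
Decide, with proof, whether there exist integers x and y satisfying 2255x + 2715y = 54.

There are no such integers.

Any value of 2255x + 2715y is a multiple of gcd(2255, 2715) = 5.
However 54 leaves remainder 4 on division by 5.
Hence no integers x, y satisfy the equation.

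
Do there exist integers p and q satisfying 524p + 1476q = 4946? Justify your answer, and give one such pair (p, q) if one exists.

Both 524 and 1476 are divisible by gcd(524, 1476) = 4, hence so is any combination 524p + 1476q.
However 4946 leaves remainder 2 on division by 4.
Hence no integers p, q satisfy the equation.

No such integers exist.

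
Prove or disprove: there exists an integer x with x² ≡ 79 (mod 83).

83 is prime, so by Euler's criterion 79 is a square mod 83 iff 79^((83−1)/2) = 79^41 ≡ 1 (mod 83).
Repeated squaring mod 83: 79^2 = 6241 ≡ 16; 79^4 ≡ 16² = 256 ≡ 7; 79^8 ≡ 7² = 49 ≡ 49; 79^16 ≡ 49² = 2401 ≡ 77; 79^32 ≡ 77² = 5929 ≡ 36.
Since 41 = 32 + 8 + 1, 79^41 ≡ 36 · 49 · 79; multiplying out mod 83: 36·49 = 1764 ≡ 21, then 21·79 = 1659 ≡ 82. Thus 79^41 ≡ 82 ≡ −1 (mod 83).
The value −1 means 79 is a non-residue modulo 83, so x² ≡ 79 (mod 83) is impossible.

No such integer exists.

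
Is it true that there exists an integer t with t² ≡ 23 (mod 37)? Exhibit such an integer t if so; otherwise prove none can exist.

No, no such integer exists.

Apply Euler's criterion with the prime 37: 23 is a quadratic residue iff 23^18 ≡ 1 (mod 37), and a non-residue iff it is ≡ −1.
Repeated squaring mod 37: 23^2 = 529 ≡ 11; 23^4 ≡ 11² = 121 ≡ 10; 23^8 ≡ 10² = 100 ≡ 26; 23^16 ≡ 26² = 676 ≡ 10.
Since 18 = 16 + 2, 23^18 ≡ 10 · 11; multiplying out mod 37: 10·11 = 110 ≡ 36. Thus 23^18 ≡ 36 ≡ −1 (mod 37).
The value −1 means 23 is a non-residue modulo 37, so t² ≡ 23 (mod 37) is impossible.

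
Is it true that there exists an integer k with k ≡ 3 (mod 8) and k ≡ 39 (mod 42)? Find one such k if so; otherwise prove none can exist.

Here gcd(8, 42) = 2, and both 3 and 39 leave remainder 1 mod 2, so the system is consistent.
Write k = 3 + 8t. Then 8t ≡ 39 − 3 ≡ 36 (mod 42); dividing through by 2 gives 4t ≡ 18 (mod 21).
Note 4·16 = 64 ≡ 1 (mod 21) (as 64 − 1 = 3·21), so 4⁻¹ ≡ 16.
Therefore t ≡ 16·18 = 288 ≡ 15 (mod 21).
Then k = 3 + 8·15 = 123.
Check: 123 mod 8 = 3, 123 mod 42 = 39. ✓

k = 123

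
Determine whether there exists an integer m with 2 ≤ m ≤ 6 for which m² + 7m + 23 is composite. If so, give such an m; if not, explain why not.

The values for m = 2, 3, …, 6 are 41, 53, 67, 83, 101, and each of these is prime.
So no value in the range makes the expression composite.

There is no such integer m in that range.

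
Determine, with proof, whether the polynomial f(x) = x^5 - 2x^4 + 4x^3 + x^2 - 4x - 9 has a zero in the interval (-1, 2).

Yes, f has a root in the interval.

f(-1) = -11 and f(2) = 19, which have opposite signs.
As a polynomial, f is continuous on every closed interval.
By the Intermediate Value Theorem, f takes the value 0 somewhere in the open interval.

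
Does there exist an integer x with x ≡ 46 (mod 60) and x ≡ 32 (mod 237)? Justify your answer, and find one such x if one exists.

No, no such integer exists.

Reduce both congruences modulo 3, which divides 60 and 237: they say x ≡ 46 (mod 3) and x ≡ 32 (mod 3).
But 46 mod 3 = 1 while 32 mod 3 = 2, a contradiction.
So no integer satisfies both congruences.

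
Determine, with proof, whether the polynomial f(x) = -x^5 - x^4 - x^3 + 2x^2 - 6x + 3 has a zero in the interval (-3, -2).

No such root exists.

f(-3) = 228 and f(-2) = 47, both positive, so a sign-change argument is unavailable; we show f keeps this sign on the whole interval.
Shift to the endpoint -2: with x = -2 − u (0 < u < 1), one computes f(-2 − u) = u^5 + 9u^4 + 33u^3 + 64u^2 + 74u + 47.
All 6 nonzero coefficients of this polynomial in u are positive; hence for u > 0 the value is a sum of positive terms (the constant 47 among them).
So f is strictly positive on (-3, -2); no root exists in the interval.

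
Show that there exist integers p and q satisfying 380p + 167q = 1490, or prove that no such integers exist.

p = 105, q = -230

Since gcd(380, 167) = 1, every integer is an integer combination of 380 and 167.
Run the Euclidean algorithm on 380 and 167: 380 = 2·167 + 46, 167 = 3·46 + 29, 46 = 1·29 + 17, 29 = 1·17 + 12, 17 = 1·12 + 5, 12 = 2·5 + 2, 5 = 2·2 + 1, 2 = 2·1 + 0.
Working back up the chain: 1 = 5 − 2·2 = 5 − 2·(12 − 2·5) = −2·12 + 5·5 = −2·12 + 5·(17 − 1·12) = 5·17 − 7·12 = 5·17 − 7·(29 − 1·17) = −7·29 + 12·17 = −7·29 + 12·(46 − 1·29) = 12·46 − 19·29 = 12·46 − 19·(167 − 3·46) = −19·167 + 69·46 = −19·167 + 69·(380 − 2·167) = 69·380 − 157·167. So 380·69 + 167·(-157) = 1.
Times 1490: 380·102810 + 167·(-233930) = 1490, so (102810, -233930) solves it.
The general solution is p = 102810 + 167k, q = -233930 − 380k; taking k = -615 gives the smaller pair p = 105, q = -230.
Indeed 380·105 + 167·(-230) = 39900 − 38410 = 1490.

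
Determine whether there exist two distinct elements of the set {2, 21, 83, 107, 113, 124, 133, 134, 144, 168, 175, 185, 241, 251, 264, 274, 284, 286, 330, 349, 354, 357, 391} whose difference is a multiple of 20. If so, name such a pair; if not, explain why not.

Both 21 and 241 leave remainder 1 on division by 20; their difference 220 = 11·20 is a multiple of 20.

The pair (21, 241) works.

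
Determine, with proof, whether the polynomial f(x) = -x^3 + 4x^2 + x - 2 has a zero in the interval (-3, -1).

No such root exists.

The endpoint values f(-3) = 58 and f(-1) = 2 are both positive. Claim: f(x) > 0 for every x in (-3, -1).
Substitute x = -1 − u, where 0 < u < 2 on the interval. Expanding, f(-1 − u) = u^3 + 7u^2 + 10u + 2.
The nonzero coefficients here are all positive, so for u > 0 every term is positive (or zero), and the constant term 2 is strictly positive.
Therefore f(x) > 0 throughout (-3, -1), and f has no zero there.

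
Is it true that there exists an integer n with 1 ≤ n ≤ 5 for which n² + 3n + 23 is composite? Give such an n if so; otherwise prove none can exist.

At n = 5: 5² + 3·5 + 23 = 63 = 3·21, which is composite.

n = 5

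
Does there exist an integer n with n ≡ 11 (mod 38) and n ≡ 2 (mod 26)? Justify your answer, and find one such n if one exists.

gcd(38, 26) = 2. If n ≡ 11 (mod 38) and n ≡ 2 (mod 26), then n ≡ 11 (mod 2) and n ≡ 2 (mod 2).
However 11 ≡ 1 and 2 ≡ 0 (mod 2), and 1 ≠ 0.
Therefore no such n exists.

No, no such integer exists.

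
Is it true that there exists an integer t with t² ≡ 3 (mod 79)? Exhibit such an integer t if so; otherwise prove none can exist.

No, no such integer exists.

Apply Euler's criterion with the prime 79: 3 is a quadratic residue iff 3^39 ≡ 1 (mod 79), and a non-residue iff it is ≡ −1.
Repeated squaring mod 79: 3^2 = 9 ≡ 9; 3^4 ≡ 9² = 81 ≡ 2; 3^8 ≡ 2² = 4 ≡ 4; 3^16 ≡ 4² = 16 ≡ 16; 3^32 ≡ 16² = 256 ≡ 19.
Since 39 = 32 + 4 + 2 + 1, 3^39 ≡ 19 · 2 · 9 · 3; multiplying out mod 79: 19·2 = 38 ≡ 38, then 38·9 = 342 ≡ 26, then 26·3 = 78 ≡ 78. Thus 3^39 ≡ 78 ≡ −1 (mod 79).
By Euler's criterion 3 is a quadratic non-residue mod 79: no t satisfies t² ≡ 3 (mod 79).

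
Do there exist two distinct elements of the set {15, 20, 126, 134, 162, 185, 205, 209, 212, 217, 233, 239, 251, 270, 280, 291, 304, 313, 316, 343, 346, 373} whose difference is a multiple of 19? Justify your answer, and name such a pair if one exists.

Reduce each element mod 19: 15↦15, 20↦1, 126↦12, 134↦1, 162↦10, 185↦14, 205↦15, 209↦0, 212↦3, 217↦8, 233↦5, 239↦11, 251↦4, 270↦4, 280↦14, 291↦6, 304↦0, 313↦9, 316↦12, 343↦1, 346↦4, 373↦12. The residue 15 repeats (at 15 and 205), and 205 − 15 = 190 = 10·19.

15 and 205 are such a pair.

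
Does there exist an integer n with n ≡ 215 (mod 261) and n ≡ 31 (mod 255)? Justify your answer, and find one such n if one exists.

Both moduli are multiples of 3 = gcd(261, 255), so any solution would satisfy n ≡ 215 and n ≡ 31 modulo 3 simultaneously.
However 215 ≡ 2 and 31 ≡ 1 (mod 3), and 2 ≠ 1.
So no integer satisfies both congruences.

There is no such integer.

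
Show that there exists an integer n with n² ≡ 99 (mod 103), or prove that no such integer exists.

No, no such integer exists.

103 is prime, so by Euler's criterion 99 is a square mod 103 iff 99^((103−1)/2) = 99^51 ≡ 1 (mod 103).
Repeated squaring mod 103: 99^2 = 9801 ≡ 16; 99^4 ≡ 16² = 256 ≡ 50; 99^8 ≡ 50² = 2500 ≡ 28; 99^16 ≡ 28² = 784 ≡ 63; 99^32 ≡ 63² = 3969 ≡ 55.
Since 51 = 32 + 16 + 2 + 1, 99^51 ≡ 55 · 63 · 16 · 99; multiplying out mod 103: 55·63 = 3465 ≡ 66, then 66·16 = 1056 ≡ 26, then 26·99 = 2574 ≡ 102. Thus 99^51 ≡ 102 ≡ −1 (mod 103).
By Euler's criterion 99 is a quadratic non-residue mod 103: no n satisfies n² ≡ 99 (mod 103).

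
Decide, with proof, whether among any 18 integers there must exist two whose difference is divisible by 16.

Partition the integers by their residue mod 16; there are 16 classes.
Since 18 > 16, two of the 18 integers must share a residue class by the pigeonhole principle; call them a and b.
Then a ≡ b (mod 16), i.e. 16 ∣ (a − b).

Yes, this is always true.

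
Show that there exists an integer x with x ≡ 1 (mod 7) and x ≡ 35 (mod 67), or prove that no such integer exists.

gcd(7, 67) = 1, so the Chinese Remainder Theorem guarantees exactly one residue class mod 469 satisfying both.
Write x = 1 + 7t and require 1 + 7t ≡ 35 (mod 67), i.e. 7t ≡ 34 (mod 67).
Since 7·48 = 336 = 5·67 + 1, the inverse of 7 mod 67 is 48.
Multiplying by 48: t ≡ 48·34 = 1632 ≡ 24 (mod 67).
With t = 24: x = 1 + 7·24 = 169.
Indeed 169 ≡ 1 (mod 7) and 169 ≡ 35 (mod 67).

x = 169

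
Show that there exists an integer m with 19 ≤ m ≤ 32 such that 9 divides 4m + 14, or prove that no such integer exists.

Try m = 19: 4·19 + 14 = 90 = 10·9, which is divisible by 9.

m = 19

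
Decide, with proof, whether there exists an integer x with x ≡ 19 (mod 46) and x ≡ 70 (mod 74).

Reduce both congruences modulo 2, which divides 46 and 74: they say x ≡ 19 (mod 2) and x ≡ 70 (mod 2).
However 19 ≡ 1 and 70 ≡ 0 (mod 2), and 1 ≠ 0.
Hence the system has no solution.

No such integer exists.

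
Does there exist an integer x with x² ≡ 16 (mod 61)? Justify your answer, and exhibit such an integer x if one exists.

x = 57 works: 57² = 3249, and 3249 − 16 = 3233 = 53·61.

x = 57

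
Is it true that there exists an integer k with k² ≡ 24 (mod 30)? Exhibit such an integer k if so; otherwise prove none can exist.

k = 12 works: 12² = 144, and 144 − 24 = 120 = 4·30.

k = 12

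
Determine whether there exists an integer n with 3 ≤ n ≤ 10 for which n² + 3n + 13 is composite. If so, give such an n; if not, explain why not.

At n = 10: 10² + 3·10 + 13 = 143 = 11·13, which is composite.

n = 10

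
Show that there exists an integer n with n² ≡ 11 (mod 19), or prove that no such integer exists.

n = 7

Take n = 7. Then 7² = 49 = 2·19 + 11, so 7² ≡ 11 (mod 19).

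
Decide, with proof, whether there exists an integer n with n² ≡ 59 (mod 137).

n = 123 works: 123² = 15129, and 15129 − 59 = 15070 = 110·137.

n = 123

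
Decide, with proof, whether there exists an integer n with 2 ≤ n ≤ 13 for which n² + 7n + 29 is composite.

n = 13

At n = 13: 13² + 7·13 + 29 = 289 = 17·17, which is composite.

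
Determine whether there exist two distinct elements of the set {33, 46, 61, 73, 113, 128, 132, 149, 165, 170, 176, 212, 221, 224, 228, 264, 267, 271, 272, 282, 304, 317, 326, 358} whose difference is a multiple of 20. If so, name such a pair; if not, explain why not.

33 mod 20 = 13 and 73 mod 20 = 13, so 73 − 33 = 40 = 2·20.

33 and 73 are such a pair.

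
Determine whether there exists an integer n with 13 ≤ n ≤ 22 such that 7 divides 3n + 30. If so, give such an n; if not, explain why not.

n = 18 works, since 3·18 + 30 = 84 = 12·7.

n = 18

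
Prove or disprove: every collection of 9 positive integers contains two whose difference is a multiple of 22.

No, the set {46, 47, 48, 49, 50, 51, 52, 53, 54} is a counterexample.

Consider the 9 integers 46, 47, …, 54. They lie in distinct residue classes modulo 22, since 9 ≤ 22.
The differences between them range over 1, …, 8, none of which is divisible by 22.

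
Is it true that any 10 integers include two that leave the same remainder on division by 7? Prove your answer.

Partition the integers by their residue mod 7; there are 7 classes.
With 10 integers and only 7 classes, the pigeonhole principle forces two of them, say a and b, into the same class.
That is, a and b leave the same remainder on division by 7, as claimed.

True.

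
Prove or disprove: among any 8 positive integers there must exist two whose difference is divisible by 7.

Partition the integers by their residue mod 7; there are 7 classes.
Placing 8 integers into 7 classes, some class receives at least two — say a and b.
Equal remainders mean a − b ≡ 0 (mod 7), so 7 divides their difference.

True.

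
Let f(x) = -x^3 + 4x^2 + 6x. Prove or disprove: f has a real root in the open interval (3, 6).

Such a root exists.

f(3) = 27 and f(6) = -36, which have opposite signs.
Since f is a polynomial it is continuous on [3, 6].
By the Intermediate Value Theorem, f takes the value 0 somewhere in the open interval.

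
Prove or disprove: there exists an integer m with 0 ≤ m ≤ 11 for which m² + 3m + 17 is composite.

At m = 11: 11² + 3·11 + 17 = 171 = 3·57, which is composite.

m = 11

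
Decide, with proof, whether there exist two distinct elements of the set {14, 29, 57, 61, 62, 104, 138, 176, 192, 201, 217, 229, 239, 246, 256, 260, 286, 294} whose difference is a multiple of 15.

The pair (14, 29) works.

14 mod 15 = 14 and 29 mod 15 = 14, so 29 − 14 = 15 = 1·15.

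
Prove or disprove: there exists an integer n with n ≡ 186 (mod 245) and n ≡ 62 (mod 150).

gcd(245, 150) = 5. If n ≡ 186 (mod 245) and n ≡ 62 (mod 150), then n ≡ 186 (mod 5) and n ≡ 62 (mod 5).
These are incompatible: 186 − 62 = 124 is not divisible by 5.
Therefore no such n exists.

No such integer exists.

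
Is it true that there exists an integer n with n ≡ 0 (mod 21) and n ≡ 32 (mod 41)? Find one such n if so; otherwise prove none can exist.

n = 483

Since 21 and 41 share no common factor, CRT says the pair of congruences has a solution (unique mod 861).
Any solution of the first congruence is n = 0 + 21t; substituting into the second, 21t ≡ 32 − 0 ≡ 32 (mod 41).
Since 21·2 = 42 = 1·41 + 1, the inverse of 21 mod 41 is 2.
Therefore t ≡ 2·32 = 64 ≡ 23 (mod 41).
Taking t = 23 gives n = 0 + 21·23 = 483.
Check: 483 mod 21 = 0, 483 mod 41 = 32. ✓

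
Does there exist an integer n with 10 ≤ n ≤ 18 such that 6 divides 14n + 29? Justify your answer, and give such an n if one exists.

At n = 10, 14·10 + 29 = 169 ≡ 1 (mod 6), and each step in n adds 14 ≡ 2 (mod 6), giving residues 1, 3, 5, 1, 3, 5, 1, 3, 5 for n = 10, 11, …, 18.
The residue 0 does not occur, so no n in [10, 18] makes 14n + 29 a multiple of 6.

No, no such integer n in that range exists.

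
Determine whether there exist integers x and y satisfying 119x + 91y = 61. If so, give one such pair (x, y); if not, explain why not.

Any value of 119x + 91y is a multiple of gcd(119, 91) = 7.
However 61 leaves remainder 5 on division by 7.
Hence no integers x, y satisfy the equation.

There are no such integers.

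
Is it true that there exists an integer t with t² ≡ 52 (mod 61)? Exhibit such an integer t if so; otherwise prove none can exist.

t = 33 works: 33² = 1089, and 1089 − 52 = 1037 = 17·61.

t = 33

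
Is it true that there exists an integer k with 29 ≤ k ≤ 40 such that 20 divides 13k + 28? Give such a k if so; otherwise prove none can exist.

No, no such integer k in that range exists.

The values of 13k + 28 for k = 29, 30, …, 40 are 405, 418, 431, 444, 457, 470, 483, 496, 509, 522, 535, 548; reduced mod 20 these are 5, 18, 11, 4, 17, 10, 3, 16, 9, 2, 15, 8.
The residue 0 does not occur, so no k in [29, 40] makes 13k + 28 a multiple of 20.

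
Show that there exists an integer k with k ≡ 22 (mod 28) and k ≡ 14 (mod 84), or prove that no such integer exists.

No, no such integer exists.

gcd(28, 84) = 28. If k ≡ 22 (mod 28) and k ≡ 14 (mod 84), then k ≡ 22 (mod 28) and k ≡ 14 (mod 28).
However 22 ≡ 22 and 14 ≡ 14 (mod 28), and 22 ≠ 14.
So no integer satisfies both congruences.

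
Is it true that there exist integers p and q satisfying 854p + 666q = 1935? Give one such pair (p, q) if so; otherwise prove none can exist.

Both 854 and 666 are divisible by gcd(854, 666) = 2, hence so is any combination 854p + 666q.
But 1935 = 2·967 + 1, so 2 ∤ 1935.
Hence no integers p, q satisfy the equation.

There are no such integers.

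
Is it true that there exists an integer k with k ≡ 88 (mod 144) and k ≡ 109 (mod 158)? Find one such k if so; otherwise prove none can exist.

No, no such integer exists.

gcd(144, 158) = 2. If k ≡ 88 (mod 144) and k ≡ 109 (mod 158), then k ≡ 88 (mod 2) and k ≡ 109 (mod 2).
However 88 ≡ 0 and 109 ≡ 1 (mod 2), and 0 ≠ 1.
So no integer satisfies both congruences.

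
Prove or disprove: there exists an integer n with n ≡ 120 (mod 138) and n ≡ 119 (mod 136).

No, no such integer exists.

Reduce both congruences modulo 2, which divides 138 and 136: they say n ≡ 120 (mod 2) and n ≡ 119 (mod 2).
However 120 ≡ 0 and 119 ≡ 1 (mod 2), and 0 ≠ 1.
So no integer satisfies both congruences.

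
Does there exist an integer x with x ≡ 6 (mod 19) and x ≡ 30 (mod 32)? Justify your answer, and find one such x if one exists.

x = 158

The moduli 19 and 32 are coprime, so by the Chinese Remainder Theorem a unique solution modulo 608 exists.
Write x = 6 + 19t and require 6 + 19t ≡ 30 (mod 32), i.e. 19t ≡ 24 (mod 32).
To invert 19 modulo 32: 32 = 1·19 + 13, 19 = 1·13 + 6, 13 = 2·6 + 1, 6 = 6·1 + 0, and unwinding, 1 = 13 − 2·6 = 13 − 2·(19 − 1·13) = −2·19 + 3·13 = −2·19 + 3·(32 − 1·19) = 3·32 − 5·19. Thus 19⁻¹ ≡ -5 ≡ 27 (mod 32).
Therefore t ≡ 27·24 = 648 ≡ 8 (mod 32).
Taking t = 8 gives x = 6 + 19·8 = 158.
Verify: 158 = 8·19 + 6 and 158 = 4·32 + 30. ✓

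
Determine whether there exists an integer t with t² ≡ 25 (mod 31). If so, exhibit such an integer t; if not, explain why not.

Take t = 5. Then 5² = 25, and since 0 ≤ 25 < 31 this is already reduced: 5² ≡ 25 (mod 31).

t = 5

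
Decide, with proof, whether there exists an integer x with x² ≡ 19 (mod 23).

No, no such integer exists.

Apply Euler's criterion with the prime 23: 19 is a quadratic residue iff 19^11 ≡ 1 (mod 23), and a non-residue iff it is ≡ −1.
Repeated squaring mod 23: 19^2 = 361 ≡ 16; 19^4 ≡ 16² = 256 ≡ 3; 19^8 ≡ 3² = 9 ≡ 9.
Since 11 = 8 + 2 + 1, 19^11 ≡ 9 · 16 · 19; multiplying out mod 23: 9·16 = 144 ≡ 6, then 6·19 = 114 ≡ 22. Thus 19^11 ≡ 22 ≡ −1 (mod 23).
By Euler's criterion 19 is a quadratic non-residue mod 23: no x satisfies x² ≡ 19 (mod 23).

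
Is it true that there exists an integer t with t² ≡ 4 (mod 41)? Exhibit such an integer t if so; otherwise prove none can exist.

Take t = 2. Then 2² = 4, and since 0 ≤ 4 < 41 this is already reduced: 2² ≡ 4 (mod 41).

t = 2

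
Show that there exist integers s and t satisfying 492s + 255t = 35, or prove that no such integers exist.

There are no such integers.

Both 492 and 255 are divisible by gcd(492, 255) = 3, hence so is any combination 492s + 255t.
However 35 leaves remainder 2 on division by 3.
So the equation is unsolvable over ℤ.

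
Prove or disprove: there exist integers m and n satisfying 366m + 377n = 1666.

m = 157, n = -148

366 and 377 are coprime, so 366m + 377n ranges over all of ℤ.
Run the Euclidean algorithm on 377 and 366: 377 = 1·366 + 11, 366 = 33·11 + 3, 11 = 3·3 + 2, 3 = 1·2 + 1, 2 = 2·1 + 0.
Back-substituting, 1 = 3 − 1·2 = 3 − (11 − 3·3) = −11 + 4·3 = −11 + 4·(366 − 33·11) = 4·366 − 133·11 = 4·366 − 133·(377 − 1·366) = −133·377 + 137·366; that is, 366·137 + 377·(-133) = 1.
Multiplying through by 1666: m = 137·1666 = 228242, n = (-133)·1666 = -221578 is a solution.
Shifting by a multiple of (377, −366) keeps it a solution: m = 228242 − 605·377 = 157, n = -221578 + 605·366 = -148.
Check: 366·157 + 377·(-148) = 57462 − 55796 = 1666. ✓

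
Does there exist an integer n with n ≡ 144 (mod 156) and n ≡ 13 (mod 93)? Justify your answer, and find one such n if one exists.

gcd(156, 93) = 3. If n ≡ 144 (mod 156) and n ≡ 13 (mod 93), then n ≡ 144 (mod 3) and n ≡ 13 (mod 3).
But 144 mod 3 = 0 while 13 mod 3 = 1, a contradiction.
Hence the system has no solution.

No such integer exists.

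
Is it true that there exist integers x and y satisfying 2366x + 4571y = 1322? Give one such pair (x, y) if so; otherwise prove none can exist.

No, no such integers exist.

Both 2366 and 4571 are divisible by gcd(2366, 4571) = 7, hence so is any combination 2366x + 4571y.
However 1322 leaves remainder 6 on division by 7.
Hence no integers x, y satisfy the equation.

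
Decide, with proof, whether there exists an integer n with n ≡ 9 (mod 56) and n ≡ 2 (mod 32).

gcd(56, 32) = 8. If n ≡ 9 (mod 56) and n ≡ 2 (mod 32), then n ≡ 9 (mod 8) and n ≡ 2 (mod 8).
However 9 ≡ 1 and 2 ≡ 2 (mod 8), and 1 ≠ 2.
Hence the system has no solution.

No such integer exists.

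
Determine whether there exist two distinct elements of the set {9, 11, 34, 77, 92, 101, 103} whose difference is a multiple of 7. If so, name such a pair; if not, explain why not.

Reduce each element modulo 7: 9↦2, 11↦4, 34↦6, 77↦0, 92↦1, 101↦3, 103↦5.
All 7 residues are distinct, so no two elements differ by a multiple of 7.

There is no such pair.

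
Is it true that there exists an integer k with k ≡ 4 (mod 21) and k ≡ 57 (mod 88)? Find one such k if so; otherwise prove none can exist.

Since 21 and 88 share no common factor, CRT says the pair of congruences has a solution (unique mod 1848).
Any solution of the first congruence is k = 4 + 21t; substituting into the second, 21t ≡ 57 − 4 ≡ 53 (mod 88).
Note 21·21 = 441 ≡ 1 (mod 88) (as 441 − 1 = 5·88), so 21⁻¹ ≡ 21.
Multiplying by 21: t ≡ 21·53 = 1113 ≡ 57 (mod 88).
Taking t = 57 gives k = 4 + 21·57 = 1201.
Check: 1201 mod 21 = 4, 1201 mod 88 = 57. ✓

k = 1201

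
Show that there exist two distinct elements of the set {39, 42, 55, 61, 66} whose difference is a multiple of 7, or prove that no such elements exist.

Two integers differ by a multiple of 7 exactly when they have the same residue mod 7. The residues are 39↦4, 42↦0, 55↦6, 61↦5, 66↦3.
These 5 residues are pairwise different, hence no difference of two elements is divisible by 7.

No, no such pair exists.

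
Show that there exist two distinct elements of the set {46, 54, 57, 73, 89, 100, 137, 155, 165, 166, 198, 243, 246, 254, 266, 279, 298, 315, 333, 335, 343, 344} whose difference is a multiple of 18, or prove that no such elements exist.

Both 46 and 100 leave remainder 10 on division by 18; their difference 54 = 3·18 is a multiple of 18.

Yes: 46 and 100.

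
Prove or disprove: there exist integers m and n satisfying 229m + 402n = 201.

Since gcd(229, 402) = 1, every integer is an integer combination of 229 and 402.
Euclidean algorithm: 402 = 1·229 + 173, 229 = 1·173 + 56, 173 = 3·56 + 5, 56 = 11·5 + 1, 5 = 5·1 + 0.
Working back up the chain: 1 = 56 − 11·5 = 56 − 11·(173 − 3·56) = −11·173 + 34·56 = −11·173 + 34·(229 − 1·173) = 34·229 − 45·173 = 34·229 − 45·(402 − 1·229) = −45·402 + 79·229. So 229·79 + 402·(-45) = 1.
Multiplying through by 201: m = 79·201 = 15879, n = (-45)·201 = -9045 is a solution.
The general solution is m = 15879 + 402k, n = -9045 − 229k; taking k = -39 gives the smaller pair m = 201, n = -114.
Check: 229·201 + 402·(-114) = 46029 − 45828 = 201. ✓

m = 201, n = -114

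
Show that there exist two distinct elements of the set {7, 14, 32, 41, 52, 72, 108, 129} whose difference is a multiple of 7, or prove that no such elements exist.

The pair (7, 14) works.

7 mod 7 = 0 and 14 mod 7 = 0, so 14 − 7 = 7 = 1·7.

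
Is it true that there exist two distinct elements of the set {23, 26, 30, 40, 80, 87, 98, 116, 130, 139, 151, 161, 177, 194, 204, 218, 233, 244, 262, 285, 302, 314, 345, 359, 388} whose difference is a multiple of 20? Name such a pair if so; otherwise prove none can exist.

The pair (30, 130) works.

30 mod 20 = 10 and 130 mod 20 = 10, so 130 − 30 = 100 = 5·20.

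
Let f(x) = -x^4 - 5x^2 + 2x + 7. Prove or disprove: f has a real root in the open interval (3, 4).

The endpoint values f(3) = -113 and f(4) = -321 are both negative. Claim: f(x) < 0 for every x in (3, 4).
Shift to the endpoint 3: with x = 3 + u (0 < u < 1), one computes f(3 + u) = -u^4 - 12u^3 - 59u^2 - 136u - 113.
The nonzero coefficients here are all negative, so for u > 0 every term is negative (or zero), and the constant term -113 is strictly negative.
So f is strictly negative on (3, 4); no root exists in the interval.

No.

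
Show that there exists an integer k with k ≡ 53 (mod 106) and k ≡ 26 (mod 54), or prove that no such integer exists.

There is no such integer.

gcd(106, 54) = 2. If k ≡ 53 (mod 106) and k ≡ 26 (mod 54), then k ≡ 53 (mod 2) and k ≡ 26 (mod 2).
However 53 ≡ 1 and 26 ≡ 0 (mod 2), and 1 ≠ 0.
Hence the system has no solution.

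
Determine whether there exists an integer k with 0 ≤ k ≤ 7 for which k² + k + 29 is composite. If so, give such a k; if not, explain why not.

k = 7

At k = 7: 7² + 7 + 29 = 85 = 5·17, which is composite.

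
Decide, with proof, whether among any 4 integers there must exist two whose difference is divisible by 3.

There are exactly 3 possible remainders on division by 3.
Placing 4 integers into 3 classes, some class receives at least two — say a and b.
Their difference a − b is then a multiple of 3.

Yes, this is always true.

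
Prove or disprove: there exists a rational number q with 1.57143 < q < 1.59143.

q = 19/12

Scale by 12: the interval becomes (18.85716, 19.09716), which contains the integer 19.
So q = 19/12 works: it is a ratio of integers, and dividing 12·1.57143 < 19 < 12·1.59143 through by 12 gives 1.57143 < 19/12 < 1.59143.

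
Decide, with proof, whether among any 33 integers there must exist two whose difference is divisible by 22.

Yes, this is always true.

Partition the integers by their residue mod 22; there are 22 classes.
Since 33 > 22, two of the 33 integers must share a residue class by the pigeonhole principle; call them a and b.
Then a ≡ b (mod 22), i.e. 22 ∣ (a − b).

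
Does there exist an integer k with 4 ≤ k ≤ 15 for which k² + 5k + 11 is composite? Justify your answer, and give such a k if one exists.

At k = 10: 10² + 5·10 + 11 = 161 = 7·23, which is composite.

k = 10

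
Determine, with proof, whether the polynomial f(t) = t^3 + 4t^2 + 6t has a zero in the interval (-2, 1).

f(-2) = -4 and f(1) = 11, which have opposite signs.
f is continuous everywhere (it is a polynomial), in particular on [-2, 1].
By the Intermediate Value Theorem f must vanish at some point of (-2, 1).

Such a root exists.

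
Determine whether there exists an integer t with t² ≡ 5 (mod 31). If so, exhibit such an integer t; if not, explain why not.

Take t = 25. Then 25² = 625 = 20·31 + 5, so 25² ≡ 5 (mod 31).

t = 25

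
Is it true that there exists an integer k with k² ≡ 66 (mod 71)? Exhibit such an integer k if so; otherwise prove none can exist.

71 is prime, so by Euler's criterion 66 is a square mod 71 iff 66^((71−1)/2) = 66^35 ≡ 1 (mod 71).
Squaring successively (mod 71): 66^2 = 4356 ≡ 25; 66^4 ≡ 25² = 625 ≡ 57; 66^8 ≡ 57² = 3249 ≡ 54; 66^16 ≡ 54² = 2916 ≡ 5; 66^32 ≡ 5² = 25 ≡ 25.
Since 35 = 32 + 2 + 1, 66^35 ≡ 25 · 25 · 66; multiplying out mod 71: 25·25 = 625 ≡ 57, then 57·66 = 3762 ≡ 70. Thus 66^35 ≡ 70 ≡ −1 (mod 71).
By Euler's criterion 66 is a quadratic non-residue mod 71: no k satisfies k² ≡ 66 (mod 71).

No, no such integer exists.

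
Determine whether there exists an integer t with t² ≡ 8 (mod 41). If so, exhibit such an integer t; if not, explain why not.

Take t = 7. Then 7² = 49 = 1·41 + 8, so 7² ≡ 8 (mod 41).

t = 7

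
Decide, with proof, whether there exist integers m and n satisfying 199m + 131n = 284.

Since gcd(199, 131) = 1, every integer is an integer combination of 199 and 131.
Run the Euclidean algorithm on 199 and 131: 199 = 1·131 + 68, 131 = 1·68 + 63, 68 = 1·63 + 5, 63 = 12·5 + 3, 5 = 1·3 + 2, 3 = 1·2 + 1, 2 = 2·1 + 0.
Working back up the chain: 1 = 3 − 1·2 = 3 − (5 − 1·3) = −5 + 2·3 = −5 + 2·(63 − 12·5) = 2·63 − 25·5 = 2·63 − 25·(68 − 1·63) = −25·68 + 27·63 = −25·68 + 27·(131 − 1·68) = 27·131 − 52·68 = 27·131 − 52·(199 − 1·131) = −52·199 + 79·131. So 199·(-52) + 131·79 = 1.
Times 284: 199·(-14768) + 131·22436 = 284, so (-14768, 22436) solves it.
Adding 113·131 to m and subtracting 113·199 from n gives the tidier solution (35, -51).
Check: 199·35 + 131·(-51) = 6965 − 6681 = 284. ✓

m = 35, n = -51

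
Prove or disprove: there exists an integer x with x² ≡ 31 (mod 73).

73 is prime, so by Euler's criterion 31 is a square mod 73 iff 31^((73−1)/2) = 31^36 ≡ 1 (mod 73).
Squaring successively (mod 73): 31^2 = 961 ≡ 12; 31^4 ≡ 12² = 144 ≡ 71; 31^8 ≡ 71² = 5041 ≡ 4; 31^16 ≡ 4² = 16 ≡ 16; 31^32 ≡ 16² = 256 ≡ 37.
Since 36 = 32 + 4, 31^36 ≡ 37 · 71; multiplying out mod 73: 37·71 = 2627 ≡ 72. Thus 31^36 ≡ 72 ≡ −1 (mod 73).
By Euler's criterion 31 is a quadratic non-residue mod 73: no x satisfies x² ≡ 31 (mod 73).

There is no such integer.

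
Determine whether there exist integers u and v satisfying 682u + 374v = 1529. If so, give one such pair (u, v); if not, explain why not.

gcd(682, 374) = 22, so every integer of the form 682u + 374v is a multiple of 22.
But 1529 = 22·69 + 11, so 22 ∤ 1529.
So the equation is unsolvable over ℤ.

No such integers exist.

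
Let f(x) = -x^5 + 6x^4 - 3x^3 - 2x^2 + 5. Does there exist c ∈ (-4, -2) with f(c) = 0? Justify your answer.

No such root exists.

f(-4) = 2725 and f(-2) = 149, both positive, so a sign-change argument is unavailable; we show f keeps this sign on the whole interval.
Substitute x = -2 − u, where 0 < u < 2 on the interval. Expanding, f(-2 − u) = u^5 + 16u^4 + 91u^3 + 240u^2 + 300u + 149.
The nonzero coefficients here are all positive, so for u > 0 every term is positive (or zero), and the constant term 149 is strictly positive.
So f is strictly positive on (-4, -2); no root exists in the interval.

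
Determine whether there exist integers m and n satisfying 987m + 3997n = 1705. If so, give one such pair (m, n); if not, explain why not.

gcd(987, 3997) = 7, so every integer of the form 987m + 3997n is a multiple of 7.
However 1705 leaves remainder 4 on division by 7.
So the equation is unsolvable over ℤ.

There are no such integers.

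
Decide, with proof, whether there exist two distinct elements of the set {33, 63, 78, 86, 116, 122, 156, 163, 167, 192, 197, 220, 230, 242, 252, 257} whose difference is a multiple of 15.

The pair (33, 63) works.

33 mod 15 = 3 and 63 mod 15 = 3, so 63 − 33 = 30 = 2·15.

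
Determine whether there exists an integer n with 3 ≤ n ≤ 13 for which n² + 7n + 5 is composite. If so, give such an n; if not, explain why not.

At n = 5: 5² + 7·5 + 5 = 65 = 5·13, which is composite.

n = 5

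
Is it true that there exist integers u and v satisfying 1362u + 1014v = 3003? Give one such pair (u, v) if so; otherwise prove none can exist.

There are no such integers.

Any value of 1362u + 1014v is a multiple of gcd(1362, 1014) = 6.
However 3003 leaves remainder 3 on division by 6.
Hence no integers u, v satisfy the equation.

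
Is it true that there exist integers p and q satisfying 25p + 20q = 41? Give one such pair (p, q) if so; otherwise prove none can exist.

gcd(25, 20) = 5, so every integer of the form 25p + 20q is a multiple of 5.
But 41 is not a multiple of 5 (it leaves remainder 1).
So the equation is unsolvable over ℤ.

No, no such integers exist.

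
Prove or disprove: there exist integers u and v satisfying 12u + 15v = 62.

No, no such integers exist.

Both 12 and 15 are divisible by gcd(12, 15) = 3, hence so is any combination 12u + 15v.
But 62 is not a multiple of 3 (it leaves remainder 2).
Hence no integers u, v satisfy the equation.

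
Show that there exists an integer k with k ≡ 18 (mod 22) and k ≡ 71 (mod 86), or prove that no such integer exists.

No such integer exists.

Reduce both congruences modulo 2, which divides 22 and 86: they say k ≡ 18 (mod 2) and k ≡ 71 (mod 2).
But 18 mod 2 = 0 while 71 mod 2 = 1, a contradiction.
Hence the system has no solution.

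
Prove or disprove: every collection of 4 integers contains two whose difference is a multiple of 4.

No; for instance {12, 13, 14, 15} is a counterexample.

Take the 4 consecutive integers 12, 13, 14, 15: their residues mod 4 are all distinct because 4 ≤ 4.
The differences between them range over 1, …, 3, none of which is divisible by 4.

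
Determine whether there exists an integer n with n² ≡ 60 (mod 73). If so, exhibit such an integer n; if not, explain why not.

73 is prime, so by Euler's criterion 60 is a square mod 73 iff 60^((73−1)/2) = 60^36 ≡ 1 (mod 73).
Repeated squaring mod 73: 60^2 = 3600 ≡ 23; 60^4 ≡ 23² = 529 ≡ 18; 60^8 ≡ 18² = 324 ≡ 32; 60^16 ≡ 32² = 1024 ≡ 2; 60^32 ≡ 2² = 4 ≡ 4.
Since 36 = 32 + 4, 60^36 ≡ 4 · 18; multiplying out mod 73: 4·18 = 72 ≡ 72. Thus 60^36 ≡ 72 ≡ −1 (mod 73).
The value −1 means 60 is a non-residue modulo 73, so n² ≡ 60 (mod 73) is impossible.

No, no such integer exists.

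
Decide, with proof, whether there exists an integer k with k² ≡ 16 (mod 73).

k = 4

Take k = 4. Then 4² = 16, and since 0 ≤ 16 < 73 this is already reduced: 4² ≡ 16 (mod 73).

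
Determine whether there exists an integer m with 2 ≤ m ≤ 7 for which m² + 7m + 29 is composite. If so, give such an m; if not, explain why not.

There is no such integer m in that range.

The values for m = 2, 3, …, 7 are 47, 59, 73, 89, 107, 127, and each of these is prime.
So no value in the range makes the expression composite.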